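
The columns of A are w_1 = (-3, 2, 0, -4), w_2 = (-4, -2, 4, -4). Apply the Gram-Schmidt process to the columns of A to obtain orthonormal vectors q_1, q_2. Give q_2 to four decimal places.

w_1 = (-3, 2, 0, -4); ‖w_1‖ = 5.3852, so q_1 = (-0.5571, 0.3714, 0.0000, -0.7428).
q_1·w_2 = (-0.5571)·(-4) + 0.3714·(-2) + 0.0000·4 + (-0.7428)·(-4) = 4.4567.
u_2 = w_2 − 4.4567·q_1 = (-1.5172, -3.6552, 4.0000, -0.6897).
‖u_2‖ = 5.6690, so q_2 = (-0.2676, -0.6448, 0.7056, -0.1217).

q_2 = (-0.2676, -0.6448, 0.7056, -0.1217)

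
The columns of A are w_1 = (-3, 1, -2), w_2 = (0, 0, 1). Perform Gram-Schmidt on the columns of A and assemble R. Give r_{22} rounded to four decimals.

e_1 = w_1/‖w_1‖ = (-3, 1, -2)/3.7417 = (-0.8018, 0.2673, -0.5345).
r_{12} = e_1·w_2 = -0.5345.
u_2 = w_2 + 0.5345·e_1 = (-0.4286, 0.1429, 0.7143).
r_{22} = ‖u_2‖ = 0.8452.

r_{22} = 0.8452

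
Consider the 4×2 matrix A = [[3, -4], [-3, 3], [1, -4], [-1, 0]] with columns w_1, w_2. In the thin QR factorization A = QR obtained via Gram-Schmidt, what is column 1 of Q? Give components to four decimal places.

w_1 = (3, -3, 1, -1); ‖w_1‖ = 4.4721, so q_1 = (0.6708, -0.6708, 0.2236, -0.2236).

q_1 = (0.6708, -0.6708, 0.2236, -0.2236)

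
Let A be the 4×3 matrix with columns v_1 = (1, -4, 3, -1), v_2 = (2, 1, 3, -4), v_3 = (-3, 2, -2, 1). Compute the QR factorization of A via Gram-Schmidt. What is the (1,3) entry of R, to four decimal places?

v_1 = (1, -4, 3, -1); ‖v_1‖ = 5.1962, so q_1 = (0.1925, -0.7698, 0.5774, -0.1925).
r_{13} = q_1·v_3 = -3.4641.

r_{13} = -3.4641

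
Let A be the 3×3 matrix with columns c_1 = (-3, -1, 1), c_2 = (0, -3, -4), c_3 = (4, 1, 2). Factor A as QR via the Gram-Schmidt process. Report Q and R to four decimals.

Q = [[-0.9045, -0.0546, 0.4229], [-0.3015, -0.6193, -0.7249], [0.3015, -0.7832, 0.5437]], R = [[3.3166, -0.3015, -3.3166], [0.0000, 4.9909, -2.4044], [0.0000, 0.0000, 2.0540]]

c_1 = (-3, -1, 1); ‖c_1‖ = 3.3166, so e_1 = (-0.9045, -0.3015, 0.3015).
e_1·c_2 = (-0.9045)·0 + (-0.3015)·(-3) + 0.3015·(-4) = -0.3015.
u_2 = c_2 + 0.3015·e_1 = (-0.2727, -3.0909, -3.9091).
‖u_2‖ = 4.9909, so e_2 = (-0.0546, -0.6193, -0.7832).
e_1·c_3 = (-0.9045)·4 + (-0.3015)·1 + 0.3015·2 = -3.3166; e_2·c_3 = (-0.0546)·4 + (-0.6193)·1 + (-0.7832)·2 = -2.4044.
u_3 = c_3 + 3.3166·e_1 + 2.4044·e_2 = (0.8686, -1.4891, 1.1168).
‖u_3‖ = 2.0540, so e_3 = (0.4229, -0.7249, 0.5437).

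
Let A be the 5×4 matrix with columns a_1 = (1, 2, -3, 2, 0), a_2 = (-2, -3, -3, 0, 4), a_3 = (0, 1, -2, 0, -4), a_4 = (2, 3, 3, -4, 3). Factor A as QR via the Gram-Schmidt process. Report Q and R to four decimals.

Q = [[0.2357, -0.3337, -0.3293, 0.1345], [0.4714, -0.5051, -0.2784, 0.4297], [-0.7071, -0.4600, -0.4691, -0.2257], [0.4714, -0.0180, -0.2607, -0.8354], [0.0000, 0.6494, -0.7253, 0.2202]], R = [[4.2426, 0.2357, 1.8856, -2.1213], [0.0000, 6.1599, -2.1826, -1.5422], [0.0000, 0.0000, 3.5610, -4.0343], [0.0000, 0.0000, 0.0000, 4.8833]]

a_1 = (1, 2, -3, 2, 0); ‖a_1‖ = 4.2426, so q_1 = (0.2357, 0.4714, -0.7071, 0.4714, 0.0000).
q_1·a_2 = 0.2357·(-2) + 0.4714·(-3) + (-0.7071)·(-3) + 0.4714·0 + 0.0000·4 = 0.2357.
u_2 = a_2 − 0.2357·q_1 = (-2.0556, -3.1111, -2.8333, -0.1111, 4.0000).
‖u_2‖ = 6.1599, so q_2 = (-0.3337, -0.5051, -0.4600, -0.0180, 0.6494).
q_1·a_3 = 0.2357·0 + 0.4714·1 + (-0.7071)·(-2) + 0.4714·0 + 0.0000·(-4) = 1.8856; q_2·a_3 = (-0.3337)·0 + (-0.5051)·1 + (-0.4600)·(-2) + (-0.0180)·0 + 0.6494·(-4) = -2.1826.
u_3 = a_3 − 1.8856·q_1 + 2.1826·q_2 = (-1.1728, -0.9912, -1.6706, -0.9283, -2.5827).
‖u_3‖ = 3.5610, so q_3 = (-0.3293, -0.2784, -0.4691, -0.2607, -0.7253).
q_1·a_4 = 0.2357·2 + 0.4714·3 + (-0.7071)·3 + 0.4714·(-4) + 0.0000·3 = -2.1213; q_2·a_4 = (-0.3337)·2 + (-0.5051)·3 + (-0.4600)·3 + (-0.0180)·(-4) + 0.6494·3 = -1.5422; q_3·a_4 = (-0.3293)·2 + (-0.2784)·3 + (-0.4691)·3 + (-0.2607)·(-4) + (-0.7253)·3 = -4.0343.
u_4 = a_4 + 2.1213·q_1 + 1.5422·q_2 + 4.0343·q_3 = (0.6567, 2.0981, -1.1020, -4.0794, 1.0755).
‖u_4‖ = 4.8833, so q_4 = (0.1345, 0.4297, -0.2257, -0.8354, 0.2202).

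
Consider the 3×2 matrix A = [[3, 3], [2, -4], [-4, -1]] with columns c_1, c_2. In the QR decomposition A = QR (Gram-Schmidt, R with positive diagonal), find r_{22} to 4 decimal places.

r_{22} = 5.0138

e_1 = c_1/‖c_1‖ = (3, 2, -4)/5.3852 = (0.5571, 0.3714, -0.7428).
r_{12} = e_1·c_2 = 0.9285.
u_2 = c_2 − 0.9285·e_1 = (2.4828, -4.3448, -0.3103).
r_{22} = ‖u_2‖ = 5.0138.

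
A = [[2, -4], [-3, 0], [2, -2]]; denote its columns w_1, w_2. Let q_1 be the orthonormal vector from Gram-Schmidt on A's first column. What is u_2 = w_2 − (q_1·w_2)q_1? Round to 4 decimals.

u_2 = (-2.5882, -2.1176, -0.5882)

q_1 = w_1/‖w_1‖ = (2, -3, 2)/4.1231 = (0.4851, -0.7276, 0.4851).
r_{12} = q_1·w_2 = -2.9104.
u_2 = w_2 + 2.9104·q_1 = (-2.5882, -2.1176, -0.5882).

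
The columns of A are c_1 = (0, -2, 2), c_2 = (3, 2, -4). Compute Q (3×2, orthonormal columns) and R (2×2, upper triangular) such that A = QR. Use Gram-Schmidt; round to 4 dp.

Q = [[0.0000, 0.9045], [-0.7071, -0.3015], [0.7071, -0.3015]], R = [[2.8284, -4.2426], [0.0000, 3.3166]]

c_1 = (0, -2, 2); ‖c_1‖ = 2.8284, so q_1 = (0.0000, -0.7071, 0.7071).
q_1·c_2 = 0.0000·3 + (-0.7071)·2 + 0.7071·(-4) = -4.2426.
u_2 = c_2 + 4.2426·q_1 = (3.0000, -1.0000, -1.0000).
‖u_2‖ = 3.3166, so q_2 = (0.9045, -0.3015, -0.3015).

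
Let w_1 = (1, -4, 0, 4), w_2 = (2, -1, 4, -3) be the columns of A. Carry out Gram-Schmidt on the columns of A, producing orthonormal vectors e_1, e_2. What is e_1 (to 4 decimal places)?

e_1 = w_1/‖w_1‖ = (1, -4, 0, 4)/5.7446 = (0.1741, -0.6963, 0.0000, 0.6963).

e_1 = (0.1741, -0.6963, 0.0000, 0.6963)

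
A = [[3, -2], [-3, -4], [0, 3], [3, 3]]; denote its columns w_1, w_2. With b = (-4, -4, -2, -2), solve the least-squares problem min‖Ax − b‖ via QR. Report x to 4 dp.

w_1 = (3, -3, 0, 3); ‖w_1‖ = 5.1962, so q_1 = (0.5774, -0.5774, 0.0000, 0.5774).
q_1·w_2 = 0.5774·(-2) + (-0.5774)·(-4) + 0.0000·3 + 0.5774·3 = 2.8868.
u_2 = w_2 − 2.8868·q_1 = (-3.6667, -2.3333, 3.0000, 1.3333).
‖u_2‖ = 5.4467, so q_2 = (-0.6732, -0.4284, 0.5508, 0.2448).
Qᵀb = (-1.1547, 2.8152).
Back-substitute: x_2 = 2.8152/5.4467 = 0.5169.
x_1 = (-1.1547 − 2.8868·0.5169)/5.1962 = -0.5094.

x = (-0.5094, 0.5169)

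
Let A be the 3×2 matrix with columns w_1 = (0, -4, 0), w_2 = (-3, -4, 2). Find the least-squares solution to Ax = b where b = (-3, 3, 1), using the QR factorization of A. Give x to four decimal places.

q_1 = w_1/‖w_1‖ = (0, -4, 0)/4.0000 = (0.0000, -1.0000, 0.0000).
r_{12} = q_1·w_2 = 4.0000.
u_2 = w_2 − 4.0000·q_1 = (-3.0000, 0.0000, 2.0000).
‖u_2‖ = 3.6056, so q_2 = (-0.8321, 0.0000, 0.5547).
Qᵀb = (-3.0000, 3.0509).
Back-substitute: x_2 = 3.0509/3.6056 = 0.8462.
x_1 = (-3.0000 − 4.0000·0.8462)/4.0000 = -1.5962.

x = (-1.5962, 0.8462)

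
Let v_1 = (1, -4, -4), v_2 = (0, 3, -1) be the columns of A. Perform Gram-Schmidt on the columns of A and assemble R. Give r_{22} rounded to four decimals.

r_{22} = 2.8391

e_1 = v_1/‖v_1‖ = (1, -4, -4)/5.7446 = (0.1741, -0.6963, -0.6963).
r_{12} = e_1·v_2 = -1.3926.
u_2 = v_2 + 1.3926·e_1 = (0.2424, 2.0303, -1.9697).
r_{22} = ‖u_2‖ = 2.8391.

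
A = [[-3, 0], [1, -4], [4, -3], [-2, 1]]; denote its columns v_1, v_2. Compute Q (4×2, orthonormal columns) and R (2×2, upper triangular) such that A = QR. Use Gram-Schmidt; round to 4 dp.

e_1 = v_1/‖v_1‖ = (-3, 1, 4, -2)/5.4772 = (-0.5477, 0.1826, 0.7303, -0.3651).
r_{12} = e_1·v_2 = -3.2863.
u_2 = v_2 + 3.2863·e_1 = (-1.8000, -3.4000, -0.6000, -0.2000).
‖u_2‖ = 3.8987, so e_2 = (-0.4617, -0.8721, -0.1539, -0.0513).

Q = [[-0.5477, -0.4617], [0.1826, -0.8721], [0.7303, -0.1539], [-0.3651, -0.0513]], R = [[5.4772, -3.2863], [0.0000, 3.8987]]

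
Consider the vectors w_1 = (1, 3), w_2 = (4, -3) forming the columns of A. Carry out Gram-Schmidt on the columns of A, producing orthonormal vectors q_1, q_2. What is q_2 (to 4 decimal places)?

q_2 = (0.9487, -0.3162)

q_1 = w_1/‖w_1‖ = (1, 3)/3.1623 = (0.3162, 0.9487).
r_{12} = q_1·w_2 = -1.5811.
u_2 = w_2 + 1.5811·q_1 = (4.5000, -1.5000).
‖u_2‖ = 4.7434, so q_2 = (0.9487, -0.3162).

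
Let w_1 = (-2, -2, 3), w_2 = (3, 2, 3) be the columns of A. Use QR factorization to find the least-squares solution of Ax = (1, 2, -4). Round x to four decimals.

x = (-1.0751, -0.2761)

q_1 = w_1/‖w_1‖ = (-2, -2, 3)/4.1231 = (-0.4851, -0.4851, 0.7276).
r_{12} = q_1·w_2 = -0.2425.
u_2 = w_2 + 0.2425·q_1 = (2.8824, 1.8824, 3.1765).
‖u_2‖ = 4.6841, so q_2 = (0.6153, 0.4019, 0.6781).
Qᵀb = (-4.3656, -1.2935).
Back-substitute: x_2 = -1.2935/4.6841 = -0.2761.
x_1 = (-4.3656 + 0.2425·(-0.2761))/4.1231 = -1.0751.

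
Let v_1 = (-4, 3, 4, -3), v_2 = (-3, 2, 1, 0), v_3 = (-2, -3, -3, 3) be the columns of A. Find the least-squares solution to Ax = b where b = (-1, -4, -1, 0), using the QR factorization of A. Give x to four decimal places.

x = (1.1415, -1.9722, 1.1676)

v_1 = (-4, 3, 4, -3); ‖v_1‖ = 7.0711, so e_1 = (-0.5657, 0.4243, 0.5657, -0.4243).
e_1·v_2 = (-0.5657)·(-3) + 0.4243·2 + 0.5657·1 + (-0.4243)·0 = 3.1113.
u_2 = v_2 − 3.1113·e_1 = (-1.2400, 0.6800, -0.7600, 1.3200).
‖u_2‖ = 2.0785, so e_2 = (-0.5966, 0.3272, -0.3657, 0.6351).
e_1·v_3 = (-0.5657)·(-2) + 0.4243·(-3) + 0.5657·(-3) + (-0.4243)·3 = -3.1113; e_2·v_3 = (-0.5966)·(-2) + 0.3272·(-3) + (-0.3657)·(-3) + 0.6351·3 = 3.2139.
u_3 = v_3 + 3.1113·e_1 − 3.2139·e_2 = (-1.8426, -2.7315, -0.0648, -0.3611).
‖u_3‖ = 3.3152, so e_3 = (-0.5558, -0.8239, -0.0196, -0.1089).
Qᵀb = (-1.6971, -0.3464, 3.8710).
Back-substitute: x_3 = 3.8710/3.3152 = 1.1676.
x_2 = (-0.3464 − 3.2139·1.1676)/2.0785 = -1.9722.
x_1 = (-1.6971 − 3.1113·(-1.9722) + 3.1113·1.1676)/7.0711 = 1.1415.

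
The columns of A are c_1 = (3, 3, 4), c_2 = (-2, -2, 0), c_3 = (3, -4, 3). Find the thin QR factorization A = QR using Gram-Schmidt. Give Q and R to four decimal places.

Q = [[0.5145, -0.4851, 0.7071], [0.5145, -0.4851, -0.7071], [0.6860, 0.7276, 0.0000]], R = [[5.8310, -2.0580, 1.5435], [0.0000, 1.9403, 2.6679], [0.0000, 0.0000, 4.9497]]

q_1 = c_1/‖c_1‖ = (3, 3, 4)/5.8310 = (0.5145, 0.5145, 0.6860).
r_{12} = q_1·c_2 = -2.0580.
u_2 = c_2 + 2.0580·q_1 = (-0.9412, -0.9412, 1.4118).
‖u_2‖ = 1.9403, so q_2 = (-0.4851, -0.4851, 0.7276).
r_{13} = q_1·c_3 = 1.5435; r_{23} = q_2·c_3 = 2.6679.
u_3 = c_3 − 1.5435·q_1 − 2.6679·q_2 = (3.5000, -3.5000, 0.0000).
‖u_3‖ = 4.9497, so q_3 = (0.7071, -0.7071, 0.0000).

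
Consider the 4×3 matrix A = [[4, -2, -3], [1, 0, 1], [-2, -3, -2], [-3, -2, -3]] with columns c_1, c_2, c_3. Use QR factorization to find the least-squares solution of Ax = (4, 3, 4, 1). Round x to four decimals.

x = (0.5414, -2.6316, 1.1429)

c_1 = (4, 1, -2, -3); ‖c_1‖ = 5.4772, so e_1 = (0.7303, 0.1826, -0.3651, -0.5477).
e_1·c_2 = 0.7303·(-2) + 0.1826·0 + (-0.3651)·(-3) + (-0.5477)·(-2) = 0.7303.
u_2 = c_2 − 0.7303·e_1 = (-2.5333, -0.1333, -2.7333, -1.6000).
‖u_2‖ = 4.0579, so e_2 = (-0.6243, -0.0329, -0.6736, -0.3943).
e_1·c_3 = 0.7303·(-3) + 0.1826·1 + (-0.3651)·(-2) + (-0.5477)·(-3) = 0.3651; e_2·c_3 = (-0.6243)·(-3) + (-0.0329)·1 + (-0.6736)·(-2) + (-0.3943)·(-3) = 4.3701.
u_3 = c_3 − 0.3651·e_1 − 4.3701·e_2 = (-0.5385, 1.0769, 1.0769, -1.0769).
‖u_3‖ = 1.9415, so e_3 = (-0.2774, 0.5547, 0.5547, -0.5547).
Qᵀb = (1.4606, -5.6844, 2.2188).
Back-substitute: x_3 = 2.2188/1.9415 = 1.1429.
x_2 = (-5.6844 − 4.3701·1.1429)/4.0579 = -2.6316.
x_1 = (1.4606 − 0.7303·(-2.6316) − 0.3651·1.1429)/5.4772 = 0.5414.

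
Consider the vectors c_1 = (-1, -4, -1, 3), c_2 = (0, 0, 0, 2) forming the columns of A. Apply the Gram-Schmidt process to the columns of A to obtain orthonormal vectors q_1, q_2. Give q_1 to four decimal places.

c_1 = (-1, -4, -1, 3); ‖c_1‖ = 5.1962, so q_1 = (-0.1925, -0.7698, -0.1925, 0.5774).

q_1 = (-0.1925, -0.7698, -0.1925, 0.5774)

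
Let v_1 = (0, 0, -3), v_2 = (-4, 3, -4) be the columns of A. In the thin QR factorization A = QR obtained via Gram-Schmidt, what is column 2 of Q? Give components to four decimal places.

v_1 = (0, 0, -3); ‖v_1‖ = 3.0000, so e_1 = (0.0000, 0.0000, -1.0000).
e_1·v_2 = 0.0000·(-4) + 0.0000·3 + (-1.0000)·(-4) = 4.0000.
u_2 = v_2 − 4.0000·e_1 = (-4.0000, 3.0000, 0.0000).
‖u_2‖ = 5.0000, so e_2 = (-0.8000, 0.6000, 0.0000).

e_2 = (-0.8000, 0.6000, 0.0000)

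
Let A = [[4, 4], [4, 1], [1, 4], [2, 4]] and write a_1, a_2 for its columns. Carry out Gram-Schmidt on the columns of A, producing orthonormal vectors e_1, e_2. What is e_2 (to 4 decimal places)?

e_2 = (0.1171, -0.5326, 0.6789, 0.4916)

e_1 = a_1/‖a_1‖ = (4, 4, 1, 2)/6.0828 = (0.6576, 0.6576, 0.1644, 0.3288).
r_{12} = e_1·a_2 = 5.2608.
u_2 = a_2 − 5.2608·e_1 = (0.5405, -2.4595, 3.1351, 2.2703).
‖u_2‖ = 4.6178, so e_2 = (0.1171, -0.5326, 0.6789, 0.4916).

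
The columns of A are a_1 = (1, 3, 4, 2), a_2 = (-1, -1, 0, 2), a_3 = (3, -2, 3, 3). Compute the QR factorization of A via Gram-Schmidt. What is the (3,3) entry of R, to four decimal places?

r_{33} = 4.3970

e_1 = a_1/‖a_1‖ = (1, 3, 4, 2)/5.4772 = (0.1826, 0.5477, 0.7303, 0.3651).
r_{12} = e_1·a_2 = 0.0000.
u_2 = a_2 + 0.0000·e_1 = (-1.0000, -1.0000, 0.0000, 2.0000).
‖u_2‖ = 2.4495, so e_2 = (-0.4082, -0.4082, 0.0000, 0.8165).
r_{13} = e_1·a_3 = 2.7386; r_{23} = e_2·a_3 = 2.0412.
u_3 = a_3 − 2.7386·e_1 − 2.0412·e_2 = (3.3333, -2.6667, 1.0000, 0.3333).
r_{33} = ‖u_3‖ = 4.3970.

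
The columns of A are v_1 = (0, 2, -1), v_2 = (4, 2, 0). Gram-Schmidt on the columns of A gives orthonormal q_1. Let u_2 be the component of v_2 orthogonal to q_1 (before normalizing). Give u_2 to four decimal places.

u_2 = (4.0000, 0.4000, 0.8000)

q_1 = v_1/‖v_1‖ = (0, 2, -1)/2.2361 = (0.0000, 0.8944, -0.4472).
r_{12} = q_1·v_2 = 1.7889.
u_2 = v_2 − 1.7889·q_1 = (4.0000, 0.4000, 0.8000).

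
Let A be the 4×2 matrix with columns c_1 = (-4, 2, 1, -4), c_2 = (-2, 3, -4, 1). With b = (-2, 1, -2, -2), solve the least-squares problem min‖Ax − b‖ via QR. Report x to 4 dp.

x = (0.3743, 0.3585)

c_1 = (-4, 2, 1, -4); ‖c_1‖ = 6.0828, so e_1 = (-0.6576, 0.3288, 0.1644, -0.6576).
e_1·c_2 = (-0.6576)·(-2) + 0.3288·3 + 0.1644·(-4) + (-0.6576)·1 = 0.9864.
u_2 = c_2 − 0.9864·e_1 = (-1.3514, 2.6757, -4.1622, 1.6486).
‖u_2‖ = 5.3877, so e_2 = (-0.2508, 0.4966, -0.7725, 0.3060).
Qᵀb = (2.6304, 1.9313).
Back-substitute: x_2 = 1.9313/5.3877 = 0.3585.
x_1 = (2.6304 − 0.9864·0.3585)/6.0828 = 0.3743.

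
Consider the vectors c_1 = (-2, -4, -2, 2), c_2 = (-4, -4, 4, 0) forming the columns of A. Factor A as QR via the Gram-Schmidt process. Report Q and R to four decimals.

Q = [[-0.3780, -0.4583], [-0.7559, -0.2750], [-0.3780, 0.8250], [0.3780, -0.1833]], R = [[5.2915, 3.0237], [0.0000, 6.2335]]

c_1 = (-2, -4, -2, 2); ‖c_1‖ = 5.2915, so e_1 = (-0.3780, -0.7559, -0.3780, 0.3780).
e_1·c_2 = (-0.3780)·(-4) + (-0.7559)·(-4) + (-0.3780)·4 + 0.3780·0 = 3.0237.
u_2 = c_2 − 3.0237·e_1 = (-2.8571, -1.7143, 5.1429, -1.1429).
‖u_2‖ = 6.2335, so e_2 = (-0.4583, -0.2750, 0.8250, -0.1833).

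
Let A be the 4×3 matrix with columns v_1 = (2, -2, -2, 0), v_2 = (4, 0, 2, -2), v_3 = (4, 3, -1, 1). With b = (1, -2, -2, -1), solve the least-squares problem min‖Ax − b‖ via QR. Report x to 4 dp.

v_1 = (2, -2, -2, 0); ‖v_1‖ = 3.4641, so e_1 = (0.5774, -0.5774, -0.5774, 0.0000).
e_1·v_2 = 0.5774·4 + (-0.5774)·0 + (-0.5774)·2 + 0.0000·(-2) = 1.1547.
u_2 = v_2 − 1.1547·e_1 = (3.3333, 0.6667, 2.6667, -2.0000).
‖u_2‖ = 4.7610, so e_2 = (0.7001, 0.1400, 0.5601, -0.4201).
e_1·v_3 = 0.5774·4 + (-0.5774)·3 + (-0.5774)·(-1) + 0.0000·1 = 1.1547; e_2·v_3 = 0.7001·4 + 0.1400·3 + 0.5601·(-1) + (-0.4201)·1 = 2.2404.
u_3 = v_3 − 1.1547·e_1 − 2.2404·e_2 = (1.7647, 3.3529, -1.5882, 1.9412).
‖u_3‖ = 4.5439, so e_3 = (0.3884, 0.7379, -0.3495, 0.4272).
Qᵀb = (2.8868, -0.2801, -0.8156).
Back-substitute: x_3 = -0.8156/4.5439 = -0.1795.
x_2 = (-0.2801 − 2.2404·(-0.1795))/4.7610 = 0.0256.
x_1 = (2.8868 − 1.1547·0.0256 − 1.1547·(-0.1795))/3.4641 = 0.8846.

x = (0.8846, 0.0256, -0.1795)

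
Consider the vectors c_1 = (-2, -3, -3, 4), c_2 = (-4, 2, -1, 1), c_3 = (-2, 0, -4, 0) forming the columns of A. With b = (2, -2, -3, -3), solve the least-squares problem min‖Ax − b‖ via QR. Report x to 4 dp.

x = (-0.3210, -1.1481, 1.3457)

e_1 = c_1/‖c_1‖ = (-2, -3, -3, 4)/6.1644 = (-0.3244, -0.4867, -0.4867, 0.6489).
r_{12} = e_1·c_2 = 1.4600.
u_2 = c_2 − 1.4600·e_1 = (-3.5263, 2.7105, -0.2895, 0.0526).
‖u_2‖ = 4.4574, so e_2 = (-0.7911, 0.6081, -0.0649, 0.0118).
r_{13} = e_1·c_3 = 2.5955; r_{23} = e_2·c_3 = 1.8420.
u_3 = c_3 − 2.5955·e_1 − 1.8420·e_2 = (0.2993, 0.1430, -2.6172, -1.7060).
‖u_3‖ = 3.1417, so e_3 = (0.0953, 0.0455, -0.8331, -0.5430).
Qᵀb = (-0.1622, -2.6390, 4.2277).
Back-substitute: x_3 = 4.2277/3.1417 = 1.3457.
x_2 = (-2.6390 − 1.8420·1.3457)/4.4574 = -1.1481.
x_1 = (-0.1622 − 1.4600·(-1.1481) − 2.5955·1.3457)/6.1644 = -0.3210.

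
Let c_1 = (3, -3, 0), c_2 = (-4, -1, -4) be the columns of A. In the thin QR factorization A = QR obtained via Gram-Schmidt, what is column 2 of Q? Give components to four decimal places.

c_1 = (3, -3, 0); ‖c_1‖ = 4.2426, so q_1 = (0.7071, -0.7071, 0.0000).
q_1·c_2 = 0.7071·(-4) + (-0.7071)·(-1) + 0.0000·(-4) = -2.1213.
u_2 = c_2 + 2.1213·q_1 = (-2.5000, -2.5000, -4.0000).
‖u_2‖ = 5.3385, so q_2 = (-0.4683, -0.4683, -0.7493).

q_2 = (-0.4683, -0.4683, -0.7493)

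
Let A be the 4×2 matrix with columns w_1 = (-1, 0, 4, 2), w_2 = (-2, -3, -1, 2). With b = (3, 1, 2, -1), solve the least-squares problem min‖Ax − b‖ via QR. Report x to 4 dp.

w_1 = (-1, 0, 4, 2); ‖w_1‖ = 4.5826, so q_1 = (-0.2182, 0.0000, 0.8729, 0.4364).
q_1·w_2 = (-0.2182)·(-2) + 0.0000·(-3) + 0.8729·(-1) + 0.4364·2 = 0.4364.
u_2 = w_2 − 0.4364·q_1 = (-1.9048, -3.0000, -1.3810, 1.8095).
‖u_2‖ = 4.2201, so q_2 = (-0.4514, -0.7109, -0.3272, 0.4288).
Qᵀb = (0.6547, -3.1482).
Back-substitute: x_2 = -3.1482/4.2201 = -0.7460.
x_1 = (0.6547 − 0.4364·(-0.7460))/4.5826 = 0.2139.

x = (0.2139, -0.7460)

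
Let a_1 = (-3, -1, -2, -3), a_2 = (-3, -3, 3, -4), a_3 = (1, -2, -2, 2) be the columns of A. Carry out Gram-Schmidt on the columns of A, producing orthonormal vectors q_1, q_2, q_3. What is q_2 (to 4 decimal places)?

q_2 = (-0.1213, -0.4124, 0.8490, -0.3073)

a_1 = (-3, -1, -2, -3); ‖a_1‖ = 4.7958, so q_1 = (-0.6255, -0.2085, -0.4170, -0.6255).
q_1·a_2 = (-0.6255)·(-3) + (-0.2085)·(-3) + (-0.4170)·3 + (-0.6255)·(-4) = 3.7533.
u_2 = a_2 − 3.7533·q_1 = (-0.6522, -2.2174, 4.5652, -1.6522).
‖u_2‖ = 5.3771, so q_2 = (-0.1213, -0.4124, 0.8490, -0.3073).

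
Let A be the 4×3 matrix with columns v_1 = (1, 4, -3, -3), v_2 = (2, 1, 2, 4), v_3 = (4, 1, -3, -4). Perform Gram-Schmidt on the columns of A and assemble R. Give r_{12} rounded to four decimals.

v_1 = (1, 4, -3, -3); ‖v_1‖ = 5.9161, so q_1 = (0.1690, 0.6761, -0.5071, -0.5071).
r_{12} = q_1·v_2 = -2.0284.

r_{12} = -2.0284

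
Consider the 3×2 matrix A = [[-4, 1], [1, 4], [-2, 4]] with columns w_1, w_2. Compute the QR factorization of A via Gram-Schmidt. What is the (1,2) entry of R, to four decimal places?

w_1 = (-4, 1, -2); ‖w_1‖ = 4.5826, so e_1 = (-0.8729, 0.2182, -0.4364).
r_{12} = e_1·w_2 = -1.7457.

r_{12} = -1.7457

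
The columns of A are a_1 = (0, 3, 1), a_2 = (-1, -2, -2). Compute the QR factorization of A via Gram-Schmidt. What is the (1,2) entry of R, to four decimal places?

r_{12} = -2.5298

q_1 = a_1/‖a_1‖ = (0, 3, 1)/3.1623 = (0.0000, 0.9487, 0.3162).
r_{12} = q_1·a_2 = -2.5298.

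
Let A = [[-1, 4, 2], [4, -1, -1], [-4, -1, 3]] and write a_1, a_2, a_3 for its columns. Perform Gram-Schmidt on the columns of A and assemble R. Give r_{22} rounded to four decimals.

a_1 = (-1, 4, -4); ‖a_1‖ = 5.7446, so e_1 = (-0.1741, 0.6963, -0.6963).
e_1·a_2 = (-0.1741)·4 + 0.6963·(-1) + (-0.6963)·(-1) = -0.6963.
u_2 = a_2 + 0.6963·e_1 = (3.8788, -0.5152, -1.4848).
r_{22} = ‖u_2‖ = 4.1851.

r_{22} = 4.1851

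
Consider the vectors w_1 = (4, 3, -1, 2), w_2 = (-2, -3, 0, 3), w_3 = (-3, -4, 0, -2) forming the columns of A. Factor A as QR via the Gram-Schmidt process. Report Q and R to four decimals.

e_1 = w_1/‖w_1‖ = (4, 3, -1, 2)/5.4772 = (0.7303, 0.5477, -0.1826, 0.3651).
r_{12} = e_1·w_2 = -2.0083.
u_2 = w_2 + 2.0083·e_1 = (-0.5333, -1.9000, -0.3667, 3.7333).
‖u_2‖ = 4.2387, so e_2 = (-0.1258, -0.4482, -0.0865, 0.8808).
r_{13} = e_1·w_3 = -5.1121; r_{23} = e_2·w_3 = 0.4089.
u_3 = w_3 + 5.1121·e_1 − 0.4089·e_2 = (0.7848, -1.0167, -0.8980, -0.4935).
‖u_3‖ = 1.6430, so e_3 = (0.4777, -0.6188, -0.5465, -0.3004).

Q = [[0.7303, -0.1258, 0.4777], [0.5477, -0.4482, -0.6188], [-0.1826, -0.0865, -0.5465], [0.3651, 0.8808, -0.3004]], R = [[5.4772, -2.0083, -5.1121], [0.0000, 4.2387, 0.4089], [0.0000, 0.0000, 1.6430]]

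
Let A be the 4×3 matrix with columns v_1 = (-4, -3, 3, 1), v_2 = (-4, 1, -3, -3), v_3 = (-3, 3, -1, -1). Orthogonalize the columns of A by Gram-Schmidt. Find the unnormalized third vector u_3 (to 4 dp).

v_1 = (-4, -3, 3, 1); ‖v_1‖ = 5.9161, so q_1 = (-0.6761, -0.5071, 0.5071, 0.1690).
q_1·v_2 = (-0.6761)·(-4) + (-0.5071)·1 + 0.5071·(-3) + 0.1690·(-3) = 0.1690.
u_2 = v_2 − 0.1690·q_1 = (-3.8857, 1.0857, -3.0857, -3.0286).
‖u_2‖ = 5.9137, so q_2 = (-0.6571, 0.1836, -0.5218, -0.5121).
q_1·v_3 = (-0.6761)·(-3) + (-0.5071)·3 + 0.5071·(-1) + 0.1690·(-1) = -0.1690; q_2·v_3 = (-0.6571)·(-3) + 0.1836·3 + (-0.5218)·(-1) + (-0.5121)·(-1) = 3.5559.
u_3 = v_3 + 0.1690·q_1 − 3.5559·q_2 = (-0.7778, 2.2614, 0.9412, 0.8497).

u_3 = (-0.7778, 2.2614, 0.9412, 0.8497)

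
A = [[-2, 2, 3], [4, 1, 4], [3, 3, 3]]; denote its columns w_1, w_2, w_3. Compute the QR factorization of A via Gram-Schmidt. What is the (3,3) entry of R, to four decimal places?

r_{33} = 2.4962

w_1 = (-2, 4, 3); ‖w_1‖ = 5.3852, so q_1 = (-0.3714, 0.7428, 0.5571).
q_1·w_2 = (-0.3714)·2 + 0.7428·1 + 0.5571·3 = 1.6713.
u_2 = w_2 − 1.6713·q_1 = (2.6207, -0.2414, 2.0690).
‖u_2‖ = 3.3477, so q_2 = (0.7828, -0.0721, 0.6180).
q_1·w_3 = (-0.3714)·3 + 0.7428·4 + 0.5571·3 = 3.5282; q_2·w_3 = 0.7828·3 + (-0.0721)·4 + 0.6180·3 = 3.9142.
u_3 = w_3 − 3.5282·q_1 − 3.9142·q_2 = (1.2462, 1.6615, -1.3846).
r_{33} = ‖u_3‖ = 2.4962.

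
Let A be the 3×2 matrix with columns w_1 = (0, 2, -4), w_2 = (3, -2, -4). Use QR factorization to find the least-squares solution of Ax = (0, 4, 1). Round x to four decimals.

x = (0.5963, -0.6606)

w_1 = (0, 2, -4); ‖w_1‖ = 4.4721, so q_1 = (0.0000, 0.4472, -0.8944).
q_1·w_2 = 0.0000·3 + 0.4472·(-2) + (-0.8944)·(-4) = 2.6833.
u_2 = w_2 − 2.6833·q_1 = (3.0000, -3.2000, -1.6000).
‖u_2‖ = 4.6690, so q_2 = (0.6425, -0.6854, -0.3427).
Qᵀb = (0.8944, -3.0841).
Back-substitute: x_2 = -3.0841/4.6690 = -0.6606.
x_1 = (0.8944 − 2.6833·(-0.6606))/4.4721 = 0.5963.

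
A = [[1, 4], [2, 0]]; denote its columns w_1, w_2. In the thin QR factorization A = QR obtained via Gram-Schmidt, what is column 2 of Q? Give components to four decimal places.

e_2 = (0.8944, -0.4472)

w_1 = (1, 2); ‖w_1‖ = 2.2361, so e_1 = (0.4472, 0.8944).
e_1·w_2 = 0.4472·4 + 0.8944·0 = 1.7889.
u_2 = w_2 − 1.7889·e_1 = (3.2000, -1.6000).
‖u_2‖ = 3.5777, so e_2 = (0.8944, -0.4472).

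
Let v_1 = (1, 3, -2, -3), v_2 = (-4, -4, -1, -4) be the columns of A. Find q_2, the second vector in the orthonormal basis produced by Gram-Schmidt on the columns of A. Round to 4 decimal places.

q_2 = (-0.5600, -0.5351, -0.1680, -0.6098)

v_1 = (1, 3, -2, -3); ‖v_1‖ = 4.7958, so q_1 = (0.2085, 0.6255, -0.4170, -0.6255).
q_1·v_2 = 0.2085·(-4) + 0.6255·(-4) + (-0.4170)·(-1) + (-0.6255)·(-4) = -0.4170.
u_2 = v_2 + 0.4170·q_1 = (-3.9130, -3.7391, -1.1739, -4.2609).
‖u_2‖ = 6.9876, so q_2 = (-0.5600, -0.5351, -0.1680, -0.6098).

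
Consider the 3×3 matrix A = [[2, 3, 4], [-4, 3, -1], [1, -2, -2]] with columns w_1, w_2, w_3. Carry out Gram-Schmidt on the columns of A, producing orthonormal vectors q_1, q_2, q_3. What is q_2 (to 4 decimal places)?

q_2 = (0.8641, 0.3391, -0.3719)

w_1 = (2, -4, 1); ‖w_1‖ = 4.5826, so q_1 = (0.4364, -0.8729, 0.2182).
q_1·w_2 = 0.4364·3 + (-0.8729)·3 + 0.2182·(-2) = -1.7457.
u_2 = w_2 + 1.7457·q_1 = (3.7619, 1.4762, -1.6190).
‖u_2‖ = 4.3534, so q_2 = (0.8641, 0.3391, -0.3719).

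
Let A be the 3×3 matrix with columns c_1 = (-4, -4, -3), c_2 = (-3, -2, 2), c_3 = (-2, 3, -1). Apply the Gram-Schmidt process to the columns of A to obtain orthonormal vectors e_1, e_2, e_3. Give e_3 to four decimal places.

e_3 = (-0.6255, 0.7595, -0.1787)

c_1 = (-4, -4, -3); ‖c_1‖ = 6.4031, so e_1 = (-0.6247, -0.6247, -0.4685).
e_1·c_2 = (-0.6247)·(-3) + (-0.6247)·(-2) + (-0.4685)·2 = 2.1864.
u_2 = c_2 − 2.1864·e_1 = (-1.6341, -0.6341, 3.0244).
‖u_2‖ = 3.4956, so e_2 = (-0.4675, -0.1814, 0.8652).
e_1·c_3 = (-0.6247)·(-2) + (-0.6247)·3 + (-0.4685)·(-1) = -0.1562; e_2·c_3 = (-0.4675)·(-2) + (-0.1814)·3 + 0.8652·(-1) = -0.4745.
u_3 = c_3 + 0.1562·e_1 + 0.4745·e_2 = (-2.3194, 2.8164, -0.6627).
‖u_3‖ = 3.7082, so e_3 = (-0.6255, 0.7595, -0.1787).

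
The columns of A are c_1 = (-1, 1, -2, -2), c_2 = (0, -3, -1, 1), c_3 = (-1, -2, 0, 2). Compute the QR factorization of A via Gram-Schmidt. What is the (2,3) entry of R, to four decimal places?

r_{23} = 2.0453

c_1 = (-1, 1, -2, -2); ‖c_1‖ = 3.1623, so q_1 = (-0.3162, 0.3162, -0.6325, -0.6325).
q_1·c_2 = (-0.3162)·0 + 0.3162·(-3) + (-0.6325)·(-1) + (-0.6325)·1 = -0.9487.
u_2 = c_2 + 0.9487·q_1 = (-0.3000, -2.7000, -1.6000, 0.4000).
‖u_2‖ = 3.1780, so q_2 = (-0.0944, -0.8496, -0.5035, 0.1259).
r_{23} = q_2·c_3 = 2.0453.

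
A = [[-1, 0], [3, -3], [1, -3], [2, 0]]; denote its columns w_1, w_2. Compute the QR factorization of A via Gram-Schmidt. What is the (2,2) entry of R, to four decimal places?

r_{22} = 2.8983

w_1 = (-1, 3, 1, 2); ‖w_1‖ = 3.8730, so q_1 = (-0.2582, 0.7746, 0.2582, 0.5164).
q_1·w_2 = (-0.2582)·0 + 0.7746·(-3) + 0.2582·(-3) + 0.5164·0 = -3.0984.
u_2 = w_2 + 3.0984·q_1 = (-0.8000, -0.6000, -2.2000, 1.6000).
r_{22} = ‖u_2‖ = 2.8983.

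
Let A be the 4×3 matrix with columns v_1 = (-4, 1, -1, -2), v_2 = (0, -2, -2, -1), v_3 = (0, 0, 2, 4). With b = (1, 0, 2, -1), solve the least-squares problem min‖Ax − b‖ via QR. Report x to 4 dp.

v_1 = (-4, 1, -1, -2); ‖v_1‖ = 4.6904, so q_1 = (-0.8528, 0.2132, -0.2132, -0.4264).
q_1·v_2 = (-0.8528)·0 + 0.2132·(-2) + (-0.2132)·(-2) + (-0.4264)·(-1) = 0.4264.
u_2 = v_2 − 0.4264·q_1 = (0.3636, -2.0909, -1.9091, -0.8182).
‖u_2‖ = 2.9695, so q_2 = (0.1225, -0.7041, -0.6429, -0.2755).
q_1·v_3 = (-0.8528)·0 + 0.2132·0 + (-0.2132)·2 + (-0.4264)·4 = -2.1320; q_2·v_3 = 0.1225·0 + (-0.7041)·0 + (-0.6429)·2 + (-0.2755)·4 = -2.3879.
u_3 = v_3 + 2.1320·q_1 + 2.3879·q_2 = (-1.5258, -1.2268, 0.0103, 2.4330).
‖u_3‖ = 3.1229, so q_3 = (-0.4886, -0.3928, 0.0033, 0.7791).
Qᵀb = (-0.8528, -0.8878, -1.2610).
Back-substitute: x_3 = -1.2610/3.1229 = -0.4038.
x_2 = (-0.8878 + 2.3879·(-0.4038))/2.9695 = -0.6237.
x_1 = (-0.8528 − 0.4264·(-0.6237) + 2.1320·(-0.4038))/4.6904 = -0.3087.

x = (-0.3087, -0.6237, -0.4038)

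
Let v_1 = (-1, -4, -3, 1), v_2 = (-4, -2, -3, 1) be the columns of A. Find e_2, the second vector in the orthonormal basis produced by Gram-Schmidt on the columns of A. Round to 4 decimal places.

e_1 = v_1/‖v_1‖ = (-1, -4, -3, 1)/5.1962 = (-0.1925, -0.7698, -0.5774, 0.1925).
r_{12} = e_1·v_2 = 4.2339.
u_2 = v_2 − 4.2339·e_1 = (-3.1852, 1.2593, -0.5556, 0.1852).
‖u_2‖ = 3.4748, so e_2 = (-0.9167, 0.3624, -0.1599, 0.0533).

e_2 = (-0.9167, 0.3624, -0.1599, 0.0533)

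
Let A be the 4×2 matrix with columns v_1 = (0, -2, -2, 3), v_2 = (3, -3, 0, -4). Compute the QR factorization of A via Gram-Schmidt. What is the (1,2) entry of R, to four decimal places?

r_{12} = -1.4552

v_1 = (0, -2, -2, 3); ‖v_1‖ = 4.1231, so q_1 = (0.0000, -0.4851, -0.4851, 0.7276).
r_{12} = q_1·v_2 = -1.4552.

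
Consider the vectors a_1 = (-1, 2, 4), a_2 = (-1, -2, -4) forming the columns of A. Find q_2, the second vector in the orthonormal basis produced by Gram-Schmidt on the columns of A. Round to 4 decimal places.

q_1 = a_1/‖a_1‖ = (-1, 2, 4)/4.5826 = (-0.2182, 0.4364, 0.8729).
r_{12} = q_1·a_2 = -4.1461.
u_2 = a_2 + 4.1461·q_1 = (-1.9048, -0.1905, -0.3810).
‖u_2‖ = 1.9518, so q_2 = (-0.9759, -0.0976, -0.1952).

q_2 = (-0.9759, -0.0976, -0.1952)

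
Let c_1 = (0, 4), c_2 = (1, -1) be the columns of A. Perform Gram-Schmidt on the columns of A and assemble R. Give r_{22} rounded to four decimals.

q_1 = c_1/‖c_1‖ = (0, 4)/4.0000 = (0.0000, 1.0000).
r_{12} = q_1·c_2 = -1.0000.
u_2 = c_2 + 1.0000·q_1 = (1.0000, 0.0000).
r_{22} = ‖u_2‖ = 1.0000.

r_{22} = 1.0000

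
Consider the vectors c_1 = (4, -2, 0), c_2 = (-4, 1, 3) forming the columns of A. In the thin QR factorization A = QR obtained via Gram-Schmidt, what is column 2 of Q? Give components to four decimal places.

q_2 = (-0.1278, -0.2556, 0.9583)

c_1 = (4, -2, 0); ‖c_1‖ = 4.4721, so q_1 = (0.8944, -0.4472, 0.0000).
q_1·c_2 = 0.8944·(-4) + (-0.4472)·1 + 0.0000·3 = -4.0249.
u_2 = c_2 + 4.0249·q_1 = (-0.4000, -0.8000, 3.0000).
‖u_2‖ = 3.1305, so q_2 = (-0.1278, -0.2556, 0.9583).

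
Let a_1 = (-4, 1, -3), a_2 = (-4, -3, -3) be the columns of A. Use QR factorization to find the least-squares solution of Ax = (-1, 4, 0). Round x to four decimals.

q_1 = a_1/‖a_1‖ = (-4, 1, -3)/5.0990 = (-0.7845, 0.1961, -0.5883).
r_{12} = q_1·a_2 = 4.3146.
u_2 = a_2 − 4.3146·q_1 = (-0.6154, -3.8462, -0.4615).
‖u_2‖ = 3.9223, so q_2 = (-0.1569, -0.9806, -0.1177).
Qᵀb = (1.5689, -3.7654).
Back-substitute: x_2 = -3.7654/3.9223 = -0.9600.
x_1 = (1.5689 − 4.3146·(-0.9600))/5.0990 = 1.1200.

x = (1.1200, -0.9600)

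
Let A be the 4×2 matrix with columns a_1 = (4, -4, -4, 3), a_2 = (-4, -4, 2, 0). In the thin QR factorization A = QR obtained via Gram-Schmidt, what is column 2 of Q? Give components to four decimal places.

e_2 = (-0.5823, -0.7724, 0.2436, 0.0713)

e_1 = a_1/‖a_1‖ = (4, -4, -4, 3)/7.5498 = (0.5298, -0.5298, -0.5298, 0.3974).
r_{12} = e_1·a_2 = -1.0596.
u_2 = a_2 + 1.0596·e_1 = (-3.4386, -4.5614, 1.4386, 0.4211).
‖u_2‖ = 5.9057, so e_2 = (-0.5823, -0.7724, 0.2436, 0.0713).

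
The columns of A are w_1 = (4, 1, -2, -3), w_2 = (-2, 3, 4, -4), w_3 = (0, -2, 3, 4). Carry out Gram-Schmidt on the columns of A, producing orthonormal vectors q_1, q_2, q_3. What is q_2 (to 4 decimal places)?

q_2 = (-0.2784, 0.4524, 0.5866, -0.6114)

w_1 = (4, 1, -2, -3); ‖w_1‖ = 5.4772, so q_1 = (0.7303, 0.1826, -0.3651, -0.5477).
q_1·w_2 = 0.7303·(-2) + 0.1826·3 + (-0.3651)·4 + (-0.5477)·(-4) = -0.1826.
u_2 = w_2 + 0.1826·q_1 = (-1.8667, 3.0333, 3.9333, -4.1000).
‖u_2‖ = 6.7057, so q_2 = (-0.2784, 0.4524, 0.5866, -0.6114).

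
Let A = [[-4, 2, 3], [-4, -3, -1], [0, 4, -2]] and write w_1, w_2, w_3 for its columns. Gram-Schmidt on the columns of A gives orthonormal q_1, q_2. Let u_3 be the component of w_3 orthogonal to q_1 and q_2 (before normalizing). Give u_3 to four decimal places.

w_1 = (-4, -4, 0); ‖w_1‖ = 5.6569, so q_1 = (-0.7071, -0.7071, 0.0000).
q_1·w_2 = (-0.7071)·2 + (-0.7071)·(-3) + 0.0000·4 = 0.7071.
u_2 = w_2 − 0.7071·q_1 = (2.5000, -2.5000, 4.0000).
‖u_2‖ = 5.3385, so q_2 = (0.4683, -0.4683, 0.7493).
q_1·w_3 = (-0.7071)·3 + (-0.7071)·(-1) + 0.0000·(-2) = -1.4142; q_2·w_3 = 0.4683·3 + (-0.4683)·(-1) + 0.7493·(-2) = 0.3746.
u_3 = w_3 + 1.4142·q_1 − 0.3746·q_2 = (1.8246, -1.8246, -2.2807).

u_3 = (1.8246, -1.8246, -2.2807)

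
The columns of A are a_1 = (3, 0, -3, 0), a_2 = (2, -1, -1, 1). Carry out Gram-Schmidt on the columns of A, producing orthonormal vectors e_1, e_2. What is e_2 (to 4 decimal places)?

e_1 = a_1/‖a_1‖ = (3, 0, -3, 0)/4.2426 = (0.7071, 0.0000, -0.7071, 0.0000).
r_{12} = e_1·a_2 = 2.1213.
u_2 = a_2 − 2.1213·e_1 = (0.5000, -1.0000, 0.5000, 1.0000).
‖u_2‖ = 1.5811, so e_2 = (0.3162, -0.6325, 0.3162, 0.6325).

e_2 = (0.3162, -0.6325, 0.3162, 0.6325)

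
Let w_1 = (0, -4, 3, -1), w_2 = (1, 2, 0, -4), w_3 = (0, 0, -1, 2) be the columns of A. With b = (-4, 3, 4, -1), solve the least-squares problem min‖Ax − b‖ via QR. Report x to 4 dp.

w_1 = (0, -4, 3, -1); ‖w_1‖ = 5.0990, so e_1 = (0.0000, -0.7845, 0.5883, -0.1961).
e_1·w_2 = 0.0000·1 + (-0.7845)·2 + 0.5883·0 + (-0.1961)·(-4) = -0.7845.
u_2 = w_2 + 0.7845·e_1 = (1.0000, 1.3846, 0.4615, -4.1538).
‖u_2‖ = 4.5149, so e_2 = (0.2215, 0.3067, 0.1022, -0.9200).
e_1·w_3 = 0.0000·0 + (-0.7845)·0 + 0.5883·(-1) + (-0.1961)·2 = -0.9806; e_2·w_3 = 0.2215·0 + 0.3067·0 + 0.1022·(-1) + (-0.9200)·2 = -1.9423.
u_3 = w_3 + 0.9806·e_1 + 1.9423·e_2 = (0.4302, -0.1736, -0.2245, 0.0208).
‖u_3‖ = 0.5158, so e_3 = (0.8340, -0.3365, -0.4353, 0.0402).
Qᵀb = (0.1961, 1.3630, -6.1273).
Back-substitute: x_3 = -6.1273/0.5158 = -11.8794.
x_2 = (1.3630 + 1.9423·(-11.8794))/4.5149 = -4.8085.
x_1 = (0.1961 + 0.7845·(-4.8085) + 0.9806·(-11.8794))/5.0990 = -2.9858.

x = (-2.9858, -4.8085, -11.8794)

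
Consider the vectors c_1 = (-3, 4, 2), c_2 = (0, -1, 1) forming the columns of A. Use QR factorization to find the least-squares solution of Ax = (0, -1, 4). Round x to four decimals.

q_1 = c_1/‖c_1‖ = (-3, 4, 2)/5.3852 = (-0.5571, 0.7428, 0.3714).
r_{12} = q_1·c_2 = -0.3714.
u_2 = c_2 + 0.3714·q_1 = (-0.2069, -0.7241, 1.1379).
‖u_2‖ = 1.3646, so q_2 = (-0.1516, -0.5307, 0.8339).
Qᵀb = (0.7428, 3.8663).
Back-substitute: x_2 = 3.8663/1.3646 = 2.8333.
x_1 = (0.7428 + 0.3714·2.8333)/5.3852 = 0.3333.

x = (0.3333, 2.8333)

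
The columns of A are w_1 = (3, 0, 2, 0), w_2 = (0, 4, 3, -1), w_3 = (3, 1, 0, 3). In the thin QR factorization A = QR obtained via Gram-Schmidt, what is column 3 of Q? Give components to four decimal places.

w_1 = (3, 0, 2, 0); ‖w_1‖ = 3.6056, so q_1 = (0.8321, 0.0000, 0.5547, 0.0000).
q_1·w_2 = 0.8321·0 + 0.0000·4 + 0.5547·3 + 0.0000·(-1) = 1.6641.
u_2 = w_2 − 1.6641·q_1 = (-1.3846, 4.0000, 2.0769, -1.0000).
‖u_2‖ = 4.8198, so q_2 = (-0.2873, 0.8299, 0.4309, -0.2075).
q_1·w_3 = 0.8321·3 + 0.0000·1 + 0.5547·0 + 0.0000·3 = 2.4962; q_2·w_3 = (-0.2873)·3 + 0.8299·1 + 0.4309·0 + (-0.2075)·3 = -0.6543.
u_3 = w_3 − 2.4962·q_1 + 0.6543·q_2 = (0.7351, 1.5430, -1.1026, 2.8642).
‖u_3‖ = 3.5130, so q_3 = (0.2093, 0.4392, -0.3139, 0.8153).

q_3 = (0.2093, 0.4392, -0.3139, 0.8153)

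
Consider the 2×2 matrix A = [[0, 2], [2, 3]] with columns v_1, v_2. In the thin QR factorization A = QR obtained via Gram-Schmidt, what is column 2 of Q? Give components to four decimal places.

v_1 = (0, 2); ‖v_1‖ = 2.0000, so q_1 = (0.0000, 1.0000).
q_1·v_2 = 0.0000·2 + 1.0000·3 = 3.0000.
u_2 = v_2 − 3.0000·q_1 = (2.0000, 0.0000).
‖u_2‖ = 2.0000, so q_2 = (1.0000, 0.0000).

q_2 = (1.0000, 0.0000)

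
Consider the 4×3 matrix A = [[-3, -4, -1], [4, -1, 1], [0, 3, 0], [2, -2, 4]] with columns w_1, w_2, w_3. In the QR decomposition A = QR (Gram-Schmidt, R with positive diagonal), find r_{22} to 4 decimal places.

r_{22} = 5.4266

w_1 = (-3, 4, 0, 2); ‖w_1‖ = 5.3852, so q_1 = (-0.5571, 0.7428, 0.0000, 0.3714).
q_1·w_2 = (-0.5571)·(-4) + 0.7428·(-1) + 0.0000·3 + 0.3714·(-2) = 0.7428.
u_2 = w_2 − 0.7428·q_1 = (-3.5862, -1.5517, 3.0000, -2.2759).
r_{22} = ‖u_2‖ = 5.4266.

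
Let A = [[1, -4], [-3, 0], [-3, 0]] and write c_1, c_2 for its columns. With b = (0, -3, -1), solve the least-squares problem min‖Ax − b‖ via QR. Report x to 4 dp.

c_1 = (1, -3, -3); ‖c_1‖ = 4.3589, so q_1 = (0.2294, -0.6882, -0.6882).
q_1·c_2 = 0.2294·(-4) + (-0.6882)·0 + (-0.6882)·0 = -0.9177.
u_2 = c_2 + 0.9177·q_1 = (-3.7895, -0.6316, -0.6316).
‖u_2‖ = 3.8933, so q_2 = (-0.9733, -0.1622, -0.1622).
Qᵀb = (2.7530, 0.6489).
Back-substitute: x_2 = 0.6489/3.8933 = 0.1667.
x_1 = (2.7530 + 0.9177·0.1667)/4.3589 = 0.6667.

x = (0.6667, 0.1667)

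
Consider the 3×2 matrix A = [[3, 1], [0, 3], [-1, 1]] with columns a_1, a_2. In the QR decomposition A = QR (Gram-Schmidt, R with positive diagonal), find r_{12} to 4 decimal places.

r_{12} = 0.6325

e_1 = a_1/‖a_1‖ = (3, 0, -1)/3.1623 = (0.9487, 0.0000, -0.3162).
r_{12} = e_1·a_2 = 0.6325.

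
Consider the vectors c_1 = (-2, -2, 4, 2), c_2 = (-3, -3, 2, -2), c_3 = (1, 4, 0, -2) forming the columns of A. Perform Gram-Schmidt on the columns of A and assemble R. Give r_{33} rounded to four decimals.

r_{33} = 3.6696

e_1 = c_1/‖c_1‖ = (-2, -2, 4, 2)/5.2915 = (-0.3780, -0.3780, 0.7559, 0.3780).
r_{12} = e_1·c_2 = 3.0237.
u_2 = c_2 − 3.0237·e_1 = (-1.8571, -1.8571, -0.2857, -3.1429).
‖u_2‖ = 4.1057, so e_2 = (-0.4523, -0.4523, -0.0696, -0.7655).
r_{13} = e_1·c_3 = -2.6458; r_{23} = e_2·c_3 = -0.7307.
u_3 = c_3 + 2.6458·e_1 + 0.7307·e_2 = (-0.3305, 2.6695, 1.9492, -1.5593).
r_{33} = ‖u_3‖ = 3.6696.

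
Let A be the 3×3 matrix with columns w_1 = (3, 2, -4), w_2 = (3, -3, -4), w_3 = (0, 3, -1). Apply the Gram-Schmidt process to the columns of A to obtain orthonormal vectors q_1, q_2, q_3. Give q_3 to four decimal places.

w_1 = (3, 2, -4); ‖w_1‖ = 5.3852, so q_1 = (0.5571, 0.3714, -0.7428).
q_1·w_2 = 0.5571·3 + 0.3714·(-3) + (-0.7428)·(-4) = 3.5282.
u_2 = w_2 − 3.5282·q_1 = (1.0345, -4.3103, -1.3793).
‖u_2‖ = 4.6424, so q_2 = (0.2228, -0.9285, -0.2971).
q_1·w_3 = 0.5571·0 + 0.3714·3 + (-0.7428)·(-1) = 1.8570; q_2·w_3 = 0.2228·0 + (-0.9285)·3 + (-0.2971)·(-1) = -2.4883.
u_3 = w_3 − 1.8570·q_1 + 2.4883·q_2 = (-0.4800, 0.0000, -0.3600).
‖u_3‖ = 0.6000, so q_3 = (-0.8000, 0.0000, -0.6000).

q_3 = (-0.8000, 0.0000, -0.6000)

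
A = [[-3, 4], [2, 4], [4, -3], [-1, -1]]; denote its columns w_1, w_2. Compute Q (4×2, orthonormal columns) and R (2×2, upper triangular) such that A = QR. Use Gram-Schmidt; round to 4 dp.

w_1 = (-3, 2, 4, -1); ‖w_1‖ = 5.4772, so e_1 = (-0.5477, 0.3651, 0.7303, -0.1826).
e_1·w_2 = (-0.5477)·4 + 0.3651·4 + 0.7303·(-3) + (-0.1826)·(-1) = -2.7386.
u_2 = w_2 + 2.7386·e_1 = (2.5000, 5.0000, -1.0000, -1.5000).
‖u_2‖ = 5.8737, so e_2 = (0.4256, 0.8513, -0.1703, -0.2554).

Q = [[-0.5477, 0.4256], [0.3651, 0.8513], [0.7303, -0.1703], [-0.1826, -0.2554]], R = [[5.4772, -2.7386], [0.0000, 5.8737]]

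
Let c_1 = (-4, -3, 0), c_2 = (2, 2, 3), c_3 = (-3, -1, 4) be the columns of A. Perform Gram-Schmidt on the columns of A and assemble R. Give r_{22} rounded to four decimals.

r_{22} = 3.0265

c_1 = (-4, -3, 0); ‖c_1‖ = 5.0000, so e_1 = (-0.8000, -0.6000, 0.0000).
e_1·c_2 = (-0.8000)·2 + (-0.6000)·2 + 0.0000·3 = -2.8000.
u_2 = c_2 + 2.8000·e_1 = (-0.2400, 0.3200, 3.0000).
r_{22} = ‖u_2‖ = 3.0265.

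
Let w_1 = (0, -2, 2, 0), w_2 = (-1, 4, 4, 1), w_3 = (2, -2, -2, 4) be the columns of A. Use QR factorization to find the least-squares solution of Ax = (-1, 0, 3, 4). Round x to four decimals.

x = (0.7500, 0.7778, 0.6746)

w_1 = (0, -2, 2, 0); ‖w_1‖ = 2.8284, so e_1 = (0.0000, -0.7071, 0.7071, 0.0000).
e_1·w_2 = 0.0000·(-1) + (-0.7071)·4 + 0.7071·4 + 0.0000·1 = 0.0000.
u_2 = w_2 + 0.0000·e_1 = (-1.0000, 4.0000, 4.0000, 1.0000).
‖u_2‖ = 5.8310, so e_2 = (-0.1715, 0.6860, 0.6860, 0.1715).
e_1·w_3 = 0.0000·2 + (-0.7071)·(-2) + 0.7071·(-2) + 0.0000·4 = 0.0000; e_2·w_3 = (-0.1715)·2 + 0.6860·(-2) + 0.6860·(-2) + 0.1715·4 = -2.4010.
u_3 = w_3 + 0.0000·e_1 + 2.4010·e_2 = (1.5882, -0.3529, -0.3529, 4.4118).
‖u_3‖ = 4.7154, so e_3 = (0.3368, -0.0748, -0.0748, 0.9356).
Qᵀb = (2.1213, 2.9155, 3.1810).
Back-substitute: x_3 = 3.1810/4.7154 = 0.6746.
x_2 = (2.9155 + 2.4010·0.6746)/5.8310 = 0.7778.
x_1 = (2.1213 + 0.0000·0.7778 + 0.0000·0.6746)/2.8284 = 0.7500.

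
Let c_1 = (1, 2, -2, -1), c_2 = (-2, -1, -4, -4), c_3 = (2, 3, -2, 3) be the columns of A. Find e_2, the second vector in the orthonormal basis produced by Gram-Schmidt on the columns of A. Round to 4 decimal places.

c_1 = (1, 2, -2, -1); ‖c_1‖ = 3.1623, so e_1 = (0.3162, 0.6325, -0.6325, -0.3162).
e_1·c_2 = 0.3162·(-2) + 0.6325·(-1) + (-0.6325)·(-4) + (-0.3162)·(-4) = 2.5298.
u_2 = c_2 − 2.5298·e_1 = (-2.8000, -2.6000, -2.4000, -3.2000).
‖u_2‖ = 5.5317, so e_2 = (-0.5062, -0.4700, -0.4339, -0.5785).

e_2 = (-0.5062, -0.4700, -0.4339, -0.5785)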